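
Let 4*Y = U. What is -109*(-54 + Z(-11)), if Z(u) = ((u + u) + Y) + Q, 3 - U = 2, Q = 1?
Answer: 32591/4 ≈ 8147.8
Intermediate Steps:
U = 1 (U = 3 - 1*2 = 3 - 2 = 1)
Y = ¼ (Y = (¼)*1 = ¼ ≈ 0.25000)
Z(u) = 5/4 + 2*u (Z(u) = ((u + u) + ¼) + 1 = (2*u + ¼) + 1 = (¼ + 2*u) + 1 = 5/4 + 2*u)
-109*(-54 + Z(-11)) = -109*(-54 + (5/4 + 2*(-11))) = -109*(-54 + (5/4 - 22)) = -109*(-54 - 83/4) = -109*(-299/4) = 32591/4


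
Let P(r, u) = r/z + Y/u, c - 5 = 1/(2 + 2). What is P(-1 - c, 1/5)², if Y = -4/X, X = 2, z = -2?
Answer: 3025/64 ≈ 47.266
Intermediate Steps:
Y = -2 (Y = -4/2 = -4*½ = -2)
c = 21/4 (c = 5 + 1/(2 + 2) = 5 + 1/4 = 5 + ¼ = 21/4 ≈ 5.2500)
P(r, u) = -2/u - r/2 (P(r, u) = r/(-2) - 2/u = r*(-½) - 2/u = -r/2 - 2/u = -2/u - r/2)
P(-1 - c, 1/5)² = (-2/(1/5) - (-1 - 1*21/4)/2)² = (-2/⅕ - (-1 - 21/4)/2)² = (-2*5 - ½*(-25/4))² = (-10 + 25/8)² = (-55/8)² = 3025/64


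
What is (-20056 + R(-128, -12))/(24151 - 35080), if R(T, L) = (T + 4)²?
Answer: 1560/3643 ≈ 0.42822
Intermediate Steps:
R(T, L) = (4 + T)²
(-20056 + R(-128, -12))/(24151 - 35080) = (-20056 + (4 - 128)²)/(24151 - 35080) = (-20056 + (-124)²)/(-10929) = (-20056 + 15376)*(-1/10929) = -4680*(-1/10929) = 1560/3643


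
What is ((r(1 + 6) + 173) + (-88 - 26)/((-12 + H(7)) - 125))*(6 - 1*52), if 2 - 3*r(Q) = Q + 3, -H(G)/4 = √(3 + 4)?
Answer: -48967414/6219 + 6992*√7/6219 ≈ -7870.9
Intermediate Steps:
H(G) = -4*√7 (H(G) = -4*√(3 + 4) = -4*√7)
r(Q) = -⅓ - Q/3 (r(Q) = ⅔ - (Q + 3)/3 = ⅔ - (3 + Q)/3 = ⅔ + (-1 - Q/3) = -⅓ - Q/3)
((r(1 + 6) + 173) + (-88 - 26)/((-12 + H(7)) - 125))*(6 - 1*52) = (((-⅓ - (1 + 6)/3) + 173) + (-88 - 26)/((-12 - 4*√7) - 125))*(6 - 1*52) = (((-⅓ - ⅓*7) + 173) - 114/(-137 - 4*√7))*(6 - 52) = (((-⅓ - 7/3) + 173) - 114/(-137 - 4*√7))*(-46) = ((-8/3 + 173) - 114/(-137 - 4*√7))*(-46) = (511/3 - 114/(-137 - 4*√7))*(-46) = -23506/3 + 5244/(-137 - 4*√7)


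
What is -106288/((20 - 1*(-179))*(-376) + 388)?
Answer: 26572/18609 ≈ 1.4279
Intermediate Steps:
-106288/((20 - 1*(-179))*(-376) + 388) = -106288/((20 + 179)*(-376) + 388) = -106288/(199*(-376) + 388) = -106288/(-74824 + 388) = -106288/(-74436) = -106288*(-1/74436) = 26572/18609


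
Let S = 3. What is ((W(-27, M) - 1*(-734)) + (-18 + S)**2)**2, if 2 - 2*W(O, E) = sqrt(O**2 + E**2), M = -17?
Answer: (1920 - sqrt(1018))**2/4 ≈ 8.9123e+5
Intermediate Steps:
W(O, E) = 1 - sqrt(E**2 + O**2)/2 (W(O, E) = 1 - sqrt(O**2 + E**2)/2 = 1 - sqrt(E**2 + O**2)/2)
((W(-27, M) - 1*(-734)) + (-18 + S)**2)**2 = (((1 - sqrt((-17)**2 + (-27)**2)/2) - 1*(-734)) + (-18 + 3)**2)**2 = (((1 - sqrt(289 + 729)/2) + 734) + (-15)**2)**2 = (((1 - sqrt(1018)/2) + 734) + 225)**2 = ((735 - sqrt(1018)/2) + 225)**2 = (960 - sqrt(1018)/2)**2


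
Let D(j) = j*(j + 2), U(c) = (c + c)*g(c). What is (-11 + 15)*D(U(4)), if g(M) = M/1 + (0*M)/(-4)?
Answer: 4352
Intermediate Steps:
g(M) = M (g(M) = M*1 + 0*(-¼) = M + 0 = M)
U(c) = 2*c² (U(c) = (c + c)*c = (2*c)*c = 2*c²)
D(j) = j*(2 + j)
(-11 + 15)*D(U(4)) = (-11 + 15)*((2*4²)*(2 + 2*4²)) = 4*((2*16)*(2 + 2*16)) = 4*(32*(2 + 32)) = 4*(32*34) = 4*1088 = 4352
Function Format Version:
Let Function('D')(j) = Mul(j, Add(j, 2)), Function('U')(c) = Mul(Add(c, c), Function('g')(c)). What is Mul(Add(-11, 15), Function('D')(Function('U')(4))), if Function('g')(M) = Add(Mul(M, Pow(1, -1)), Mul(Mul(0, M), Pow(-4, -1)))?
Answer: 4352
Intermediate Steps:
Function('g')(M) = M (Function('g')(M) = Add(Mul(M, 1), Mul(0, Rational(-1, 4))) = Add(M, 0) = M)
Function('U')(c) = Mul(2, Pow(c, 2)) (Function('U')(c) = Mul(Add(c, c), c) = Mul(Mul(2, c), c) = Mul(2, Pow(c, 2)))
Function('D')(j) = Mul(j, Add(2, j))
Mul(Add(-11, 15), Function('D')(Function('U')(4))) = Mul(Add(-11, 15), Mul(Mul(2, Pow(4, 2)), Add(2, Mul(2, Pow(4, 2))))) = Mul(4, Mul(Mul(2, 16), Add(2, Mul(2, 16)))) = Mul(4, Mul(32, Add(2, 32))) = Mul(4, Mul(32, 34)) = Mul(4, 1088) = 4352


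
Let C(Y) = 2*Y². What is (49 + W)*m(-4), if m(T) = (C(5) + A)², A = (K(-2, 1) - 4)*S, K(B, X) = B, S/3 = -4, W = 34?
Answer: 1235372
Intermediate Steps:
S = -12 (S = 3*(-4) = -12)
A = 72 (A = (-2 - 4)*(-12) = -6*(-12) = 72)
m(T) = 14884 (m(T) = (2*5² + 72)² = (2*25 + 72)² = (50 + 72)² = 122² = 14884)
(49 + W)*m(-4) = (49 + 34)*14884 = 83*14884 = 1235372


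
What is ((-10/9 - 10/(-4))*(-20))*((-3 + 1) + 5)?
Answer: -250/3 ≈ -83.333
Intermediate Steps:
((-10/9 - 10/(-4))*(-20))*((-3 + 1) + 5) = ((-10*1/9 - 10*(-1/4))*(-20))*(-2 + 5) = ((-10/9 + 5/2)*(-20))*3 = ((25/18)*(-20))*3 = -250/9*3 = -250/3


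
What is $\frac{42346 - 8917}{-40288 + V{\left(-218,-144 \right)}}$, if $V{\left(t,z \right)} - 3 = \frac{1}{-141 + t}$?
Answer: $- \frac{363667}{438252} \approx -0.82981$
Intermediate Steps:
$V{\left(t,z \right)} = 3 + \frac{1}{-141 + t}$
$\frac{42346 - 8917}{-40288 + V{\left(-218,-144 \right)}} = \frac{42346 - 8917}{-40288 + \frac{-422 + 3 \left(-218\right)}{-141 - 218}} = \frac{33429}{-40288 + \frac{-422 - 654}{-359}} = \frac{33429}{-40288 - - \frac{1076}{359}} = \frac{33429}{-40288 + \frac{1076}{359}} = \frac{33429}{- \frac{14462316}{359}} = 33429 \left(- \frac{359}{14462316}\right) = - \frac{363667}{438252}$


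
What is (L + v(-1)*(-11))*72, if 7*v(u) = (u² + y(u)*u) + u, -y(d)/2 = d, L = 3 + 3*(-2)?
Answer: 72/7 ≈ 10.286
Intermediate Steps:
L = -3 (L = 3 - 6 = -3)
y(d) = -2*d
v(u) = -u²/7 + u/7 (v(u) = ((u² + (-2*u)*u) + u)/7 = ((u² - 2*u²) + u)/7 = (-u² + u)/7 = (u - u²)/7 = -u²/7 + u/7)
(L + v(-1)*(-11))*72 = (-3 + ((⅐)*(-1)*(1 - 1*(-1)))*(-11))*72 = (-3 + ((⅐)*(-1)*(1 + 1))*(-11))*72 = (-3 + ((⅐)*(-1)*2)*(-11))*72 = (-3 - 2/7*(-11))*72 = (-3 + 22/7)*72 = (⅐)*72 = 72/7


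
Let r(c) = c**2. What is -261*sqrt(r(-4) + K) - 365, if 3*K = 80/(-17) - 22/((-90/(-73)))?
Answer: -365 - 29*sqrt(4964595)/85 ≈ -1125.2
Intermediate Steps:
K = -17251/2295 (K = (80/(-17) - 22/((-90/(-73))))/3 = (80*(-1/17) - 22/((-90*(-1/73))))/3 = (-80/17 - 22/90/73)/3 = (-80/17 - 22*73/90)/3 = (-80/17 - 803/45)/3 = (1/3)*(-17251/765) = -17251/2295 ≈ -7.5168)
-261*sqrt(r(-4) + K) - 365 = -261*sqrt((-4)**2 - 17251/2295) - 365 = -261*sqrt(16 - 17251/2295) - 365 = -29*sqrt(4964595)/85 - 365 = -365 - 29*sqrt(4964595)/85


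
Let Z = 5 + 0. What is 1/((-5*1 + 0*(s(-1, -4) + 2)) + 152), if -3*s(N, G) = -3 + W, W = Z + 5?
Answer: 1/147 ≈ 0.0068027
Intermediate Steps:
Z = 5
W = 10 (W = 5 + 5 = 10)
s(N, G) = -7/3 (s(N, G) = -(-3 + 10)/3 = -⅓*7 = -7/3)
1/((-5*1 + 0*(s(-1, -4) + 2)) + 152) = 1/((-5*1 + 0*(-7/3 + 2)) + 152) = 1/((-5 + 0*(-⅓)) + 152) = 1/((-5 + 0) + 152) = 1/(-5 + 152) = 1/147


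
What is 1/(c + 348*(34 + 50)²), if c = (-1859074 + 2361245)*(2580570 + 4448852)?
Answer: 1/3529974330650 ≈ 2.8329e-13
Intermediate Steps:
c = 3529971875162 (c = 502171*7029422 = 3529971875162)
1/(c + 348*(34 + 50)²) = 1/(3529971875162 + 348*(34 + 50)²) = 1/(3529971875162 + 348*84²) = 1/(3529971875162 + 348*7056) = 1/(3529971875162 + 2455488) = 1/3529974330650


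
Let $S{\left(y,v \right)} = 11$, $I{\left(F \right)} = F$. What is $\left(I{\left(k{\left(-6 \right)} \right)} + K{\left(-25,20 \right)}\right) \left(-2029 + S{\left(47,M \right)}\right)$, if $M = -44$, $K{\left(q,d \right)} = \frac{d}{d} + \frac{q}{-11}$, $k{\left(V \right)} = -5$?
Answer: $\frac{38342}{11} \approx 3485.6$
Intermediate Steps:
$K{\left(q,d \right)} = 1 - \frac{q}{11}$ ($K{\left(q,d \right)} = 1 + q \left(- \frac{1}{11}\right) = 1 - \frac{q}{11}$)
$\left(I{\left(k{\left(-6 \right)} \right)} + K{\left(-25,20 \right)}\right) \left(-2029 + S{\left(47,M \right)}\right) = \left(-5 + \left(1 - - \frac{25}{11}\right)\right) \left(-2029 + 11\right) = \left(-5 + \left(1 + \frac{25}{11}\right)\right) \left(-2018\right) = \left(-5 + \frac{36}{11}\right) \left(-2018\right) = \left(- \frac{19}{11}\right) \left(-2018\right) = \frac{38342}{11}$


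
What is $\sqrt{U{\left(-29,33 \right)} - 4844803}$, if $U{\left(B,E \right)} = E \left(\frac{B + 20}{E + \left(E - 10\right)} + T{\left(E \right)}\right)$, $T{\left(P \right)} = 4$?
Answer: $\frac{i \sqrt{3798226222}}{28} \approx 2201.1 i$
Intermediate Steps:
$U{\left(B,E \right)} = E \left(4 + \frac{20 + B}{-10 + 2 E}\right)$ ($U{\left(B,E \right)} = E \left(\frac{B + 20}{E + \left(E - 10\right)} + 4\right) = E \left(\frac{20 + B}{E + \left(-10 + E\right)} + 4\right) = E \left(\frac{20 + B}{-10 + 2 E} + 4\right) = E \left(4 + \frac{20 + B}{-10 + 2 E}\right)$)
$\sqrt{U{\left(-29,33 \right)} - 4844803} = \sqrt{\frac{1}{2} \cdot 33 \frac{1}{-5 + 33} \left(-20 - 29 + 8 \cdot 33\right) - 4844803} = \sqrt{\frac{1}{2} \cdot 33 \cdot \frac{1}{28} \left(-20 - 29 + 264\right) - 4844803} = \sqrt{\frac{1}{2} \cdot 33 \cdot \frac{1}{28} \cdot 215 - 4844803} = \sqrt{\frac{7095}{56} - 4844803} = \sqrt{- \frac{271301873}{56}} = \frac{i \sqrt{3798226222}}{28}$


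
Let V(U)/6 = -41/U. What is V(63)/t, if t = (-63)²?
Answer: -82/83349 ≈ -0.00098382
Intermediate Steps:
t = 3969
V(U) = -246/U (V(U) = 6*(-41/U) = -246/U)
V(63)/t = -246/63/3969 = -246*1/63*(1/3969) = -82/21*1/3969 = -82/83349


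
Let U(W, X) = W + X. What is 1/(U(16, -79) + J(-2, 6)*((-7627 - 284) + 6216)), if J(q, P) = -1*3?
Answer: 1/5022 ≈ 0.00019912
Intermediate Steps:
J(q, P) = -3
1/(U(16, -79) + J(-2, 6)*((-7627 - 284) + 6216)) = 1/((16 - 79) - 3*((-7627 - 284) + 6216)) = 1/(-63 - 3*(-7911 + 6216)) = 1/(-63 - 3*(-1695)) = 1/(-63 + 5085) = 1/5022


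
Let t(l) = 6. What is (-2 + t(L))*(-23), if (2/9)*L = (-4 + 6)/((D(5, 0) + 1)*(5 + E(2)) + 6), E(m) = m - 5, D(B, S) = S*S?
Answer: -92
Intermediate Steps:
D(B, S) = S²
E(m) = -5 + m
L = 9/8 (L = 9*((-4 + 6)/((0² + 1)*(5 + (-5 + 2)) + 6))/2 = 9*(2/((0 + 1)*(5 - 3) + 6))/2 = 9*(2/(1*2 + 6))/2 = 9*(2/(2 + 6))/2 = 9*(2/8)/2 = 9*(2*(⅛))/2 = (9/2)*(¼) = 9/8 ≈ 1.1250)
(-2 + t(L))*(-23) = (-2 + 6)*(-23) = 4*(-23) = -92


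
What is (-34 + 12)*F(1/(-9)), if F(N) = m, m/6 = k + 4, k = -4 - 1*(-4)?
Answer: -528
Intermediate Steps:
k = 0 (k = -4 + 4 = 0)
m = 24 (m = 6*(0 + 4) = 6*4 = 24)
F(N) = 24
(-34 + 12)*F(1/(-9)) = (-34 + 12)*24 = -22*24 = -528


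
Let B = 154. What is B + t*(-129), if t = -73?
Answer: 9571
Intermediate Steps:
B + t*(-129) = 154 - 73*(-129) = 154 + 9417 = 9571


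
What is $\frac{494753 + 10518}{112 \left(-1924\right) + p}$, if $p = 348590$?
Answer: $\frac{505271}{133102} \approx 3.7961$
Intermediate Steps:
$\frac{494753 + 10518}{112 \left(-1924\right) + p} = \frac{494753 + 10518}{112 \left(-1924\right) + 348590} = \frac{505271}{-215488 + 348590} = \frac{505271}{133102}$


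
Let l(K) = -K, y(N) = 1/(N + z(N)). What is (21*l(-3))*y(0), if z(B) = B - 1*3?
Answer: -21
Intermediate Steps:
z(B) = -3 + B (z(B) = B - 3 = -3 + B)
y(N) = 1/(-3 + 2*N) (y(N) = 1/(N + (-3 + N)) = 1/(-3 + 2*N))
(21*l(-3))*y(0) = (21*(-1*(-3)))/(-3 + 2*0) = (21*3)/(-3 + 0) = 63/(-3) = 63*(-⅓) = -21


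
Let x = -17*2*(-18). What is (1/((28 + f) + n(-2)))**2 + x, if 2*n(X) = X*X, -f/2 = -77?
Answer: 20719873/33856 ≈ 612.00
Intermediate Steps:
f = 154 (f = -2*(-77) = 154)
n(X) = X**2/2 (n(X) = (X*X)/2 = X**2/2)
x = 612 (x = -34*(-18) = 612)
(1/((28 + f) + n(-2)))**2 + x = (1/((28 + 154) + (1/2)*(-2)**2))**2 + 612 = (1/(182 + (1/2)*4))**2 + 612 = (1/(182 + 2))**2 + 612 = (1/184)**2 + 612 = 1/33856 + 612 = 20719873/33856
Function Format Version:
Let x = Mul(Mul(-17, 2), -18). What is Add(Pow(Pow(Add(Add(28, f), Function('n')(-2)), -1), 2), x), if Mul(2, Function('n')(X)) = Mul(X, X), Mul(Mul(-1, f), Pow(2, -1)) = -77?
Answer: Rational(20719873, 33856) ≈ 612.00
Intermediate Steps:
f = 154 (f = Mul(-2, -77) = 154)
Function('n')(X) = Mul(Rational(1, 2), Pow(X, 2)) (Function('n')(X) = Mul(Rational(1, 2), Mul(X, X)) = Mul(Rational(1, 2), Pow(X, 2)))
x = 612 (x = Mul(-34, -18) = 612)
Add(Pow(Pow(Add(Add(28, f), Function('n')(-2)), -1), 2), x) = Add(Pow(Pow(Add(Add(28, 154), Mul(Rational(1, 2), Pow(-2, 2))), -1), 2), 612) = Add(Pow(Pow(Add(182, Mul(Rational(1, 2), 4)), -1), 2), 612) = Add(Pow(Pow(Add(182, 2), -1), 2), 612) = Add(Pow(Pow(184, -1), 2), 612) = Add(Pow(Rational(1, 184), 2), 612) = Add(Rational(1, 33856), 612) = Rational(20719873, 33856)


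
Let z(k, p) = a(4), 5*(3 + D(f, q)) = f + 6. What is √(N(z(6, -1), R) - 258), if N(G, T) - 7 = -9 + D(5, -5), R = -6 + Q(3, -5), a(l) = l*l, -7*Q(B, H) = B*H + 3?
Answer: 2*I*√1630/5 ≈ 16.149*I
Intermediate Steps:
Q(B, H) = -3/7 - B*H/7 (Q(B, H) = -(B*H + 3)/7 = -(3 + B*H)/7 = -3/7 - B*H/7)
D(f, q) = -9/5 + f/5 (D(f, q) = -3 + (f + 6)/5 = -3 + (6 + f)/5 = -3 + (6/5 + f/5) = -9/5 + f/5)
a(l) = l²
z(k, p) = 16 (z(k, p) = 4² = 16)
R = -30/7 (R = -6 + (-3/7 - ⅐*3*(-5)) = -6 + (-3/7 + 15/7) = -6 + 12/7 = -30/7 ≈ -4.2857)
N(G, T) = -14/5 (N(G, T) = 7 + (-9 + (-9/5 + (⅕)*5)) = 7 + (-9 + (-9/5 + 1)) = 7 + (-9 - ⅘) = 7 - 49/5 = -14/5)
√(N(z(6, -1), R) - 258) = √(-14/5 - 258) = √(-1304/5) = 2*I*√1630/5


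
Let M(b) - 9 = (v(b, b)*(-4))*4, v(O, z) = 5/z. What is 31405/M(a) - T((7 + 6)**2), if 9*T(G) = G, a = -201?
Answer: 56492404/17001 ≈ 3322.9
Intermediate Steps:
M(b) = 9 - 80/b (M(b) = 9 + ((5/b)*(-4))*4 = 9 - 20/b*4 = 9 - 80/b)
T(G) = G/9
31405/M(a) - T((7 + 6)**2) = 31405/(9 - 80/(-201)) - (7 + 6)**2/9 = 31405/(9 - 80*(-1/201)) - 13**2/9 = 31405/(9 + 80/201) - 169/9 = 31405/(1889/201) - 1*169/9 = 31405*(201/1889) - 169/9 = 6312405/1889 - 169/9 = 56492404/17001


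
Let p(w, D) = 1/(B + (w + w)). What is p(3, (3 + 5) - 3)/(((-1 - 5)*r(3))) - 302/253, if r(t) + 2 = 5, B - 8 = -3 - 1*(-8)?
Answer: -103537/86526 ≈ -1.1966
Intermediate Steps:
B = 13 (B = 8 + (-3 - 1*(-8)) = 8 + (-3 + 8) = 8 + 5 = 13)
r(t) = 3 (r(t) = -2 + 5 = 3)
p(w, D) = 1/(13 + 2*w) (p(w, D) = 1/(13 + (w + w)) = 1/(13 + 2*w))
p(3, (3 + 5) - 3)/(((-1 - 5)*r(3))) - 302/253 = 1/((13 + 2*3)*(((-1 - 5)*3))) - 302/253 = 1/((13 + 6)*((-6*3))) - 302*1/253 = 1/(19*(-18)) - 302/253 = (1/19)*(-1/18) - 302/253 = -1/342 - 302/253 = -103537/86526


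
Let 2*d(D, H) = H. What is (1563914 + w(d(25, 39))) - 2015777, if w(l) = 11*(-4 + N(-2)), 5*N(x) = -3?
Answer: -2259568/5 ≈ -4.5191e+5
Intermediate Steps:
N(x) = -3/5 (N(x) = (1/5)*(-3) = -3/5)
d(D, H) = H/2
w(l) = -253/5 (w(l) = 11*(-4 - 3/5) = 11*(-23/5) = -253/5)
(1563914 + w(d(25, 39))) - 2015777 = (1563914 - 253/5) - 2015777 = 7819317/5 - 2015777 = -2259568/5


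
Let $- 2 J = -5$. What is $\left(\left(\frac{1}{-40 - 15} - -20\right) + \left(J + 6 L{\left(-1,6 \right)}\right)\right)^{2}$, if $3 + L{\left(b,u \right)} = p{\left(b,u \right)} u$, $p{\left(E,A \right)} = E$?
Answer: $\frac{12020089}{12100} \approx 993.4$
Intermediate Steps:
$J = \frac{5}{2}$ ($J = \left(- \frac{1}{2}\right) \left(-5\right) = \frac{5}{2} \approx 2.5$)
$L{\left(b,u \right)} = -3 + b u$
$\left(\left(\frac{1}{-40 - 15} - -20\right) + \left(J + 6 L{\left(-1,6 \right)}\right)\right)^{2} = \left(\left(\frac{1}{-40 - 15} - -20\right) + \left(\frac{5}{2} + 6 \left(-3 - 6\right)\right)\right)^{2} = \left(\left(\frac{1}{-55} + 20\right) + \left(\frac{5}{2} + 6 \left(-3 - 6\right)\right)\right)^{2} = \left(\left(- \frac{1}{55} + 20\right) + \left(\frac{5}{2} + 6 \left(-9\right)\right)\right)^{2} = \left(\frac{1099}{55} + \left(\frac{5}{2} - 54\right)\right)^{2} = \left(\frac{1099}{55} - \frac{103}{2}\right)^{2} = \left(- \frac{3467}{110}\right)^{2} = \frac{12020089}{12100}$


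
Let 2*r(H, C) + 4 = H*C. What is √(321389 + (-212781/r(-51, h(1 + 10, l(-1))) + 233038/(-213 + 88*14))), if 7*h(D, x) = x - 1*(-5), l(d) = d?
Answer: √1168277054287987/59102 ≈ 578.32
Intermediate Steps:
h(D, x) = 5/7 + x/7 (h(D, x) = (x - 1*(-5))/7 = (x + 5)/7 = (5 + x)/7 = 5/7 + x/7)
r(H, C) = -2 + C*H/2 (r(H, C) = -2 + (H*C)/2 = -2 + (C*H)/2 = -2 + C*H/2)
√(321389 + (-212781/r(-51, h(1 + 10, l(-1))) + 233038/(-213 + 88*14))) = √(321389 + (-212781/(-2 + (½)*(5/7 + (⅐)*(-1))*(-51)) + 233038/(-213 + 88*14))) = √(321389 + (-212781/(-2 + (½)*(5/7 - ⅐)*(-51)) + 233038/(-213 + 1232))) = √(321389 + (-212781/(-2 + (½)*(4/7)*(-51)) + 233038/1019)) = √(321389 + (-212781/(-2 - 102/7) + 233038*(1/1019))) = √(321389 + (-212781/(-116/7) + 233038/1019)) = √(321389 + (-212781*(-7/116) + 233038/1019)) = √(321389 + (1489467/116 + 233038/1019)) = √(321389 + 1544799281/118204) = √(39534264637/118204) = √1168277054287987/59102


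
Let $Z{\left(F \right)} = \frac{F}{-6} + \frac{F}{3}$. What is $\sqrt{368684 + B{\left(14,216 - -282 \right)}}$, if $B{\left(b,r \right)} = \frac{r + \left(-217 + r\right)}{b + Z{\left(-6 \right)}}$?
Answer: $\frac{\sqrt{62317723}}{13} \approx 607.24$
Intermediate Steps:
$Z{\left(F \right)} = \frac{F}{6}$ ($Z{\left(F \right)} = F \left(- \frac{1}{6}\right) + F \frac{1}{3} = - \frac{F}{6} + \frac{F}{3} = \frac{F}{6}$)
$B{\left(b,r \right)} = \frac{-217 + 2 r}{-1 + b}$ ($B{\left(b,r \right)} = \frac{r + \left(-217 + r\right)}{b + \frac{1}{6} \left(-6\right)} = \frac{-217 + 2 r}{b - 1} = \frac{-217 + 2 r}{-1 + b}$)
$\sqrt{368684 + B{\left(14,216 - -282 \right)}} = \sqrt{368684 + \frac{-217 + 2 \left(216 - -282\right)}{-1 + 14}} = \sqrt{368684 + \frac{-217 + 2 \left(216 + 282\right)}{13}} = \sqrt{368684 + \frac{-217 + 2 \cdot 498}{13}} = \sqrt{368684 + \frac{-217 + 996}{13}} = \sqrt{368684 + \frac{1}{13} \cdot 779} = \sqrt{368684 + \frac{779}{13}} = \sqrt{\frac{4793671}{13}} = \frac{\sqrt{62317723}}{13}$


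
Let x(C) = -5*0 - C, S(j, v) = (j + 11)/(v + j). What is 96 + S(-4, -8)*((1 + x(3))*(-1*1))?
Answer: 569/6 ≈ 94.833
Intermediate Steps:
S(j, v) = (11 + j)/(j + v)
x(C) = -C (x(C) = 0 - C = -C)
96 + S(-4, -8)*((1 + x(3))*(-1*1)) = 96 + ((11 - 4)/(-4 - 8))*((1 - 1*3)*(-1*1)) = 96 + (7/(-12))*((1 - 3)*(-1)) = 96 + (-1/12*7)*(-2*(-1)) = 96 - 7/12*2 = 96 - 7/6 = 569/6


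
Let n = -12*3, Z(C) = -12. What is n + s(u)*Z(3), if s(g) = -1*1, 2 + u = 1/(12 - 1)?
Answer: -24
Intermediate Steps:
n = -36
u = -21/11 (u = -2 + 1/(12 - 1) = -2 + 1/11 = -21/11 ≈ -1.9091)
s(g) = -1
n + s(u)*Z(3) = -36 - 1*(-12) = -36 + 12 = -24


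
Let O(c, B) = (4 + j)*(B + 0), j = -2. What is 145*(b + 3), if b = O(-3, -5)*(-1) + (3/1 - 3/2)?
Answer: 4205/2 ≈ 2102.5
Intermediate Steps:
O(c, B) = 2*B (O(c, B) = (4 - 2)*(B + 0) = 2*B)
b = 23/2 (b = (2*(-5))*(-1) + (3/1 - 3/2) = -10*(-1) + (3*1 - 3*½) = 10 + (3 - 3/2) = 10 + 3/2 = 23/2 ≈ 11.500)
145*(b + 3) = 145*(23/2 + 3) = 145*(29/2) = 4205/2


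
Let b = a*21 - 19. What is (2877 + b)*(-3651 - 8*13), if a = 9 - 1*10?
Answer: -10652935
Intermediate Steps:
a = -1 (a = 9 - 10 = -1)
b = -40 (b = -1*21 - 19 = -21 - 19 = -40)
(2877 + b)*(-3651 - 8*13) = (2877 - 40)*(-3651 - 8*13) = 2837*(-3651 - 104) = 2837*(-3755) = -10652935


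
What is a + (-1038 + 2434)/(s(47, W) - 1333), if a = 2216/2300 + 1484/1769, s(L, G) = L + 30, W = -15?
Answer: 220670289/319392950 ≈ 0.69091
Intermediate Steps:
s(L, G) = 30 + L
a = 1833326/1017175 (a = 2216*(1/2300) + 1484*(1/1769) = 554/575 + 1484/1769 = 1833326/1017175 ≈ 1.8024)
a + (-1038 + 2434)/(s(47, W) - 1333) = 1833326/1017175 + (-1038 + 2434)/((30 + 47) - 1333) = 1833326/1017175 + 1396/(77 - 1333) = 1833326/1017175 + 1396/(-1256) = 1833326/1017175 + 1396*(-1/1256) = 1833326/1017175 - 349/314 = 220670289/319392950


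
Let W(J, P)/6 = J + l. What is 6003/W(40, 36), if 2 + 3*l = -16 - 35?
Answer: 6003/134 ≈ 44.799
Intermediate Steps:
l = -53/3 (l = -⅔ + (-16 - 35)/3 = -⅔ + (⅓)*(-51) = -⅔ - 17 = -53/3 ≈ -17.667)
W(J, P) = -106 + 6*J (W(J, P) = 6*(J - 53/3) = 6*(-53/3 + J) = -106 + 6*J)
6003/W(40, 36) = 6003/(-106 + 6*40) = 6003/(-106 + 240) = 6003/134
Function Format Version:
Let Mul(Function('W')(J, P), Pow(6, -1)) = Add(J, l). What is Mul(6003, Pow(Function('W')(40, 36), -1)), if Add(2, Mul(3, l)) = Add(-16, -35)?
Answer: Rational(6003, 134) ≈ 44.799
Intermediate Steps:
l = Rational(-53, 3) (l = Add(Rational(-2, 3), Mul(Rational(1, 3), Add(-16, -35))) = Add(Rational(-2, 3), Mul(Rational(1, 3), -51)) = Add(Rational(-2, 3), -17) = Rational(-53, 3) ≈ -17.667)
Function('W')(J, P) = Add(-106, Mul(6, J)) (Function('W')(J, P) = Mul(6, Add(J, Rational(-53, 3))) = Mul(6, Add(Rational(-53, 3), J)) = Add(-106, Mul(6, J)))
Mul(6003, Pow(Function('W')(40, 36), -1)) = Mul(6003, Pow(Add(-106, Mul(6, 40)), -1)) = Mul(6003, Pow(Add(-106, 240), -1)) = Mul(6003, Pow(134, -1)) = Mul(6003, Rational(1, 134)) = Rational(6003, 134)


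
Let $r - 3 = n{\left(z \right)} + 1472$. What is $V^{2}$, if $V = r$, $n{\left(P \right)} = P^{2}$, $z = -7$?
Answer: $2322576$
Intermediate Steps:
$r = 1524$ ($r = 3 + \left(\left(-7\right)^{2} + 1472\right) = 3 + \left(49 + 1472\right) = 3 + 1521 = 1524$)
$V = 1524$
$V^{2} = 1524^{2} = 2322576$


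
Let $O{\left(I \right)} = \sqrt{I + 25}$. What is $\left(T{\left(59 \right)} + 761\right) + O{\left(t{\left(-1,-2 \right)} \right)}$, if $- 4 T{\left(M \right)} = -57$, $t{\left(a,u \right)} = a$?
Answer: $\frac{3101}{4} + 2 \sqrt{6} \approx 780.15$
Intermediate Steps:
$O{\left(I \right)} = \sqrt{25 + I}$
$T{\left(M \right)} = \frac{57}{4}$ ($T{\left(M \right)} = \left(- \frac{1}{4}\right) \left(-57\right) = \frac{57}{4}$)
$\left(T{\left(59 \right)} + 761\right) + O{\left(t{\left(-1,-2 \right)} \right)} = \left(\frac{57}{4} + 761\right) + \sqrt{25 - 1} = \frac{3101}{4} + \sqrt{24} = \frac{3101}{4} + 2 \sqrt{6}$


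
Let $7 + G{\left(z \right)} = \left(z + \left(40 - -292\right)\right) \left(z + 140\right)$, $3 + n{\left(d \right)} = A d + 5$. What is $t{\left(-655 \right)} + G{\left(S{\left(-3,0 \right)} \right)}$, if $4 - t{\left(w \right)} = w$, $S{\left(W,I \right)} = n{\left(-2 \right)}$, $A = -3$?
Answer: $50972$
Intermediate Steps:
$n{\left(d \right)} = 2 - 3 d$ ($n{\left(d \right)} = -3 - \left(-5 + 3 d\right) = 2 - 3 d$)
$S{\left(W,I \right)} = 8$ ($S{\left(W,I \right)} = 2 - -6 = 2 + 6 = 8$)
$t{\left(w \right)} = 4 - w$
$G{\left(z \right)} = -7 + \left(140 + z\right) \left(332 + z\right)$ ($G{\left(z \right)} = -7 + \left(z + \left(40 - -292\right)\right) \left(z + 140\right) = -7 + \left(z + \left(40 + 292\right)\right) \left(140 + z\right) = -7 + \left(z + 332\right) \left(140 + z\right) = -7 + \left(332 + z\right) \left(140 + z\right) = -7 + \left(140 + z\right) \left(332 + z\right)$)
$t{\left(-655 \right)} + G{\left(S{\left(-3,0 \right)} \right)} = \left(4 - -655\right) + \left(46473 + 8^{2} + 472 \cdot 8\right) = \left(4 + 655\right) + \left(46473 + 64 + 3776\right) = 659 + 50313 = 50972$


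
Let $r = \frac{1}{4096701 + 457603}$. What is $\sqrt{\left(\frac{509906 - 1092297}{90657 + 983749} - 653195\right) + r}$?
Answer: $\frac{i \sqrt{61091969966555385234973264127}}{305823221464} \approx 808.21 i$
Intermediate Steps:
$r = \frac{1}{4554304} \approx 2.1957 \cdot 10^{-7}$
$\sqrt{\left(\frac{509906 - 1092297}{90657 + 983749} - 653195\right) + r} = \sqrt{\left(\frac{509906 - 1092297}{90657 + 983749} - 653195\right) + \frac{1}{4554304}} = \sqrt{\left(- \frac{582391}{1074406} - 653195\right) + \frac{1}{4554304}} = \sqrt{- \frac{701797209561}{1074406} + \frac{1}{4554304}} = \sqrt{- \frac{1598098919345713069}{2446585771712}} = \frac{i \sqrt{61091969966555385234973264127}}{305823221464}$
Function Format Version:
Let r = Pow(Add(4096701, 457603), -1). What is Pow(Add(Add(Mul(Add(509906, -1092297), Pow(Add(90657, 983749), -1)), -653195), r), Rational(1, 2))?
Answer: Mul(Rational(1, 305823221464), I, Pow(61091969966555385234973264127, Rational(1, 2))) ≈ Mul(808.21, I)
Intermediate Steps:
r = Rational(1, 4554304) (r = Pow(4554304, -1) = Rational(1, 4554304) ≈ 2.1957e-7)
Pow(Add(Add(Mul(Add(509906, -1092297), Pow(Add(90657, 983749), -1)), -653195), r), Rational(1, 2)) = Pow(Add(Add(Mul(Add(509906, -1092297), Pow(Add(90657, 983749), -1)), -653195), Rational(1, 4554304)), Rational(1, 2)) = Pow(Add(Add(Mul(-582391, Pow(1074406, -1)), -653195), Rational(1, 4554304)), Rational(1, 2)) = Pow(Add(Add(Mul(-582391, Rational(1, 1074406)), -653195), Rational(1, 4554304)), Rational(1, 2)) = Pow(Add(Add(Rational(-582391, 1074406), -653195), Rational(1, 4554304)), Rational(1, 2)) = Pow(Add(Rational(-701797209561, 1074406), Rational(1, 4554304)), Rational(1, 2)) = Pow(Rational(-1598098919345713069, 2446585771712), Rational(1, 2)) = Mul(Rational(1, 305823221464), I, Pow(61091969966555385234973264127, Rational(1, 2)))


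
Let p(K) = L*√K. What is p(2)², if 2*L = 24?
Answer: 288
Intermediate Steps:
L = 12 (L = (½)*24 = 12)
p(K) = 12*√K
p(2)² = (12*√2)² = 288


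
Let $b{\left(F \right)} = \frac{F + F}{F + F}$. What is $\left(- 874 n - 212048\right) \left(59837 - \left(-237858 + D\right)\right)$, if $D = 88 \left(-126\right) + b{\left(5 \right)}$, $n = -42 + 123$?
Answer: $-87336518444$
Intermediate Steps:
$b{\left(F \right)} = 1$ ($b{\left(F \right)} = \frac{2 F}{2 F} = 2 F \frac{1}{2 F} = 1$)
$n = 81$
$D = -11087$ ($D = 88 \left(-126\right) + 1 = -11088 + 1 = -11087$)
$\left(- 874 n - 212048\right) \left(59837 - \left(-237858 + D\right)\right) = \left(\left(-874\right) 81 - 212048\right) \left(59837 + \left(237858 - -11087\right)\right) = \left(-70794 - 212048\right) \left(59837 + \left(237858 + 11087\right)\right) = - 282842 \left(59837 + 248945\right) = \left(-282842\right) 308782 = -87336518444$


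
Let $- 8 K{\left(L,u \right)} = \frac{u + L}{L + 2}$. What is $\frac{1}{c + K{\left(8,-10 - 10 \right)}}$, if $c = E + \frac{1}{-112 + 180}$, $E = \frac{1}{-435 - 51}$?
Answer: $\frac{41310}{6719} \approx 6.1482$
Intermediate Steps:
$K{\left(L,u \right)} = - \frac{L + u}{8 \left(2 + L\right)}$ ($K{\left(L,u \right)} = - \frac{\left(u + L\right) \frac{1}{L + 2}}{8} = - \frac{\left(L + u\right) \frac{1}{2 + L}}{8} = - \frac{\frac{1}{2 + L} \left(L + u\right)}{8} = - \frac{L + u}{8 \left(2 + L\right)}$)
$E = - \frac{1}{486}$ ($E = \frac{1}{-486} = - \frac{1}{486} \approx -0.0020576$)
$c = \frac{209}{16524}$ ($c = - \frac{1}{486} + \frac{1}{-112 + 180} = - \frac{1}{486} + \frac{1}{68} = \frac{209}{16524} \approx 0.012648$)
$\frac{1}{c + K{\left(8,-10 - 10 \right)}} = \frac{1}{\frac{209}{16524} + \frac{\left(-1\right) 8 - \left(-10 - 10\right)}{8 \left(2 + 8\right)}} = \frac{1}{\frac{209}{16524} + \frac{-8 - -20}{8 \cdot 10}} = \frac{1}{\frac{209}{16524} + \frac{1}{8} \cdot \frac{1}{10} \left(-8 + 20\right)} = \frac{1}{\frac{209}{16524} + \frac{1}{8} \cdot \frac{1}{10} \cdot 12} = \frac{1}{\frac{209}{16524} + \frac{3}{20}} = \frac{1}{\frac{6719}{41310}} = \frac{41310}{6719}$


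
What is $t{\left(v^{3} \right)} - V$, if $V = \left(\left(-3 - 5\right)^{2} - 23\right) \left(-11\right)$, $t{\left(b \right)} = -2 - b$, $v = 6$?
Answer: $233$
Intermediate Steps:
$V = -451$ ($V = \left(\left(-8\right)^{2} - 23\right) \left(-11\right) = \left(64 - 23\right) \left(-11\right) = 41 \left(-11\right) = -451$)
$t{\left(v^{3} \right)} - V = \left(-2 - 6^{3}\right) - -451 = \left(-2 - 216\right) + 451 = -218 + 451 = 233$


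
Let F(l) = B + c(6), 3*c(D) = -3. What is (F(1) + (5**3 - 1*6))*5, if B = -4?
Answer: 570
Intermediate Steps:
c(D) = -1 (c(D) = (1/3)*(-3) = -1)
F(l) = -5 (F(l) = -4 - 1 = -5)
(F(1) + (5**3 - 1*6))*5 = (-5 + (5**3 - 1*6))*5 = (-5 + (125 - 6))*5 = (-5 + 119)*5 = 114*5 = 570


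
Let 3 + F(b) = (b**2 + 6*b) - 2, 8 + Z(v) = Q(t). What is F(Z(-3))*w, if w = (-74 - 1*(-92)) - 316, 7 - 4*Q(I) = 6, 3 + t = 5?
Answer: -20413/8 ≈ -2551.6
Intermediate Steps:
t = 2 (t = -3 + 5 = 2)
Q(I) = 1/4 (Q(I) = 7/4 - 1/4*6 = 7/4 - 3/2 = 1/4)
Z(v) = -31/4 (Z(v) = -8 + 1/4 = -31/4)
F(b) = -5 + b**2 + 6*b (F(b) = -3 + ((b**2 + 6*b) - 2) = -3 + (-2 + b**2 + 6*b) = -5 + b**2 + 6*b)
w = -298 (w = (-74 + 92) - 316 = 18 - 316 = -298)
F(Z(-3))*w = (-5 + (-31/4)**2 + 6*(-31/4))*(-298) = (-5 + 961/16 - 93/2)*(-298) = (137/16)*(-298) = -20413/8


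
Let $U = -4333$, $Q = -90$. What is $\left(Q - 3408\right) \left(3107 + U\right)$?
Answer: $4288548$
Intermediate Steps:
$\left(Q - 3408\right) \left(3107 + U\right) = \left(-90 - 3408\right) \left(3107 - 4333\right) = \left(-3498\right) \left(-1226\right) = 4288548$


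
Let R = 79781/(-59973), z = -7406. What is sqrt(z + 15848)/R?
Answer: -179919*sqrt(938)/79781 ≈ -69.068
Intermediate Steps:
R = -79781/59973 (R = 79781*(-1/59973) = -79781/59973 ≈ -1.3303)
sqrt(z + 15848)/R = sqrt(-7406 + 15848)/(-79781/59973) = sqrt(8442)*(-59973/79781) = (3*sqrt(938))*(-59973/79781) = -179919*sqrt(938)/79781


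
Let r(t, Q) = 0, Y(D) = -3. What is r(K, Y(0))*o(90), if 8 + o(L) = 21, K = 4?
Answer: 0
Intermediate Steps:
o(L) = 13 (o(L) = -8 + 21 = 13)
r(K, Y(0))*o(90) = 0*13 = 0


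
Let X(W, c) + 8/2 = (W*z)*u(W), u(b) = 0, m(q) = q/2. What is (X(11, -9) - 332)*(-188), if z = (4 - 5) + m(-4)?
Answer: 63168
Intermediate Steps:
m(q) = q/2 (m(q) = q*(½) = q/2)
z = -3 (z = (4 - 5) + (½)*(-4) = -1 - 2 = -3)
X(W, c) = -4 (X(W, c) = -4 + (W*(-3))*0 = -4 - 3*W*0 = -4 + 0 = -4)
(X(11, -9) - 332)*(-188) = (-4 - 332)*(-188) = -336*(-188) = 63168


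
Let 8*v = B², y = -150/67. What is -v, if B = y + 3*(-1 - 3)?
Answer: -227529/8978 ≈ -25.343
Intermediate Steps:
y = -150/67 (y = -150*1/67 = -150/67 ≈ -2.2388)
B = -954/67 (B = -150/67 + 3*(-1 - 3) = -150/67 + 3*(-4) = -150/67 - 12 = -954/67 ≈ -14.239)
v = 227529/8978 (v = (-954/67)²/8 = (⅛)*(910116/4489) = 227529/8978 ≈ 25.343)
-v = -1*227529/8978 = -227529/8978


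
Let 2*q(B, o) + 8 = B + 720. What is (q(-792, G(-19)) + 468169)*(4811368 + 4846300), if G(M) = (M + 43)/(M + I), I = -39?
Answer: 4521034463172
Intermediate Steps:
G(M) = (43 + M)/(-39 + M) (G(M) = (M + 43)/(M - 39) = (43 + M)/(-39 + M))
q(B, o) = 356 + B/2 (q(B, o) = -4 + (B + 720)/2 = -4 + (720 + B)/2 = -4 + (360 + B/2) = 356 + B/2)
(q(-792, G(-19)) + 468169)*(4811368 + 4846300) = ((356 + (1/2)*(-792)) + 468169)*(4811368 + 4846300) = ((356 - 396) + 468169)*9657668 = (-40 + 468169)*9657668 = 468129*9657668 = 4521034463172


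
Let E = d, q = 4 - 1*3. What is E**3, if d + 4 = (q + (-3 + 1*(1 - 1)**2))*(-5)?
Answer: 216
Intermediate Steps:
q = 1 (q = 4 - 3 = 1)
d = 6 (d = -4 + (1 + (-3 + 1*(1 - 1)**2))*(-5) = -4 + (1 + (-3 + 1*0**2))*(-5) = -4 + (1 + (-3 + 1*0))*(-5) = -4 + (1 + (-3 + 0))*(-5) = -4 + (1 - 3)*(-5) = -4 - 2*(-5) = -4 + 10 = 6)
E = 6
E**3 = 6**3 = 216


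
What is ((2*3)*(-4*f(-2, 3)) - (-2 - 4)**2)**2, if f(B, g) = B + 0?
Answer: 144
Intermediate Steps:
f(B, g) = B
((2*3)*(-4*f(-2, 3)) - (-2 - 4)**2)**2 = ((2*3)*(-4*(-2)) - (-2 - 4)**2)**2 = (6*8 - 1*(-6)**2)**2 = (48 - 1*36)**2 = (48 - 36)**2 = 12**2 = 144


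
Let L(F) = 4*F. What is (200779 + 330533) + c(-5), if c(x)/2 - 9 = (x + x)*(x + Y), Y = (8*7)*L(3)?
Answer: 517990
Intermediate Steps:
Y = 672 (Y = (8*7)*(4*3) = 56*12 = 672)
c(x) = 18 + 4*x*(672 + x) (c(x) = 18 + 2*((x + x)*(x + 672)) = 18 + 2*((2*x)*(672 + x)) = 18 + 2*(2*x*(672 + x)) = 18 + 4*x*(672 + x))
(200779 + 330533) + c(-5) = (200779 + 330533) + (18 + 4*(-5)² + 2688*(-5)) = 531312 + (18 + 4*25 - 13440) = 531312 + (18 + 100 - 13440) = 531312 - 13322 = 517990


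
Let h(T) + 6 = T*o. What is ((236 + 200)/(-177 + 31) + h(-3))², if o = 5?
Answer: 3066001/5329 ≈ 575.34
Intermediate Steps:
h(T) = -6 + 5*T (h(T) = -6 + T*5 = -6 + 5*T)
((236 + 200)/(-177 + 31) + h(-3))² = ((236 + 200)/(-177 + 31) + (-6 + 5*(-3)))² = (436/(-146) + (-6 - 15))² = (436*(-1/146) - 21)² = (-218/73 - 21)² = (-1751/73)² = 3066001/5329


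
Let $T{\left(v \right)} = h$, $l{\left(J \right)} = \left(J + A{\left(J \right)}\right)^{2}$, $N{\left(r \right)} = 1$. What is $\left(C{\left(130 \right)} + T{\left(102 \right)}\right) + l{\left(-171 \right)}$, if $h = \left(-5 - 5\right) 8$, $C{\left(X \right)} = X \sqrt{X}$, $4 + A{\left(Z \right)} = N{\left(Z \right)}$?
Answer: $30196 + 130 \sqrt{130} \approx 31678.0$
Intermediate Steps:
$A{\left(Z \right)} = -3$ ($A{\left(Z \right)} = -4 + 1 = -3$)
$C{\left(X \right)} = X^{\frac{3}{2}}$
$l{\left(J \right)} = \left(-3 + J\right)^{2}$ ($l{\left(J \right)} = \left(J - 3\right)^{2} = \left(-3 + J\right)^{2}$)
$h = -80$ ($h = \left(-10\right) 8 = -80$)
$T{\left(v \right)} = -80$
$\left(C{\left(130 \right)} + T{\left(102 \right)}\right) + l{\left(-171 \right)} = \left(130^{\frac{3}{2}} - 80\right) + \left(-3 - 171\right)^{2} = \left(130 \sqrt{130} - 80\right) + \left(-174\right)^{2} = \left(-80 + 130 \sqrt{130}\right) + 30276 = 30196 + 130 \sqrt{130}$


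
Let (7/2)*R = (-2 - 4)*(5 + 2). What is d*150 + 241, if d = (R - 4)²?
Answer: 38641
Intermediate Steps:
R = -12 (R = 2*((-2 - 4)*(5 + 2))/7 = 2*(-6*7)/7 = (2/7)*(-42) = -12)
d = 256 (d = (-12 - 4)² = (-16)² = 256)
d*150 + 241 = 256*150 + 241 = 38400 + 241 = 38641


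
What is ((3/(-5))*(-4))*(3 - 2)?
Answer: 12/5 ≈ 2.4000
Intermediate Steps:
((3/(-5))*(-4))*(3 - 2) = ((3*(-⅕))*(-4))*1 = -⅗*(-4)*1 = (12/5)*1 = 12/5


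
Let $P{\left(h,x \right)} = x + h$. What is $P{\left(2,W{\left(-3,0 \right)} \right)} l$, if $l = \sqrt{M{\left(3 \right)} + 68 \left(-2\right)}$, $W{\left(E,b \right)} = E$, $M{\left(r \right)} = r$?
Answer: $- i \sqrt{133} \approx - 11.533 i$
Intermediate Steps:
$P{\left(h,x \right)} = h + x$
$l = i \sqrt{133}$ ($l = \sqrt{3 + 68 \left(-2\right)} = \sqrt{3 - 136} = \sqrt{-133} = i \sqrt{133} \approx 11.533 i$)
$P{\left(2,W{\left(-3,0 \right)} \right)} l = \left(2 - 3\right) i \sqrt{133} = - i \sqrt{133}$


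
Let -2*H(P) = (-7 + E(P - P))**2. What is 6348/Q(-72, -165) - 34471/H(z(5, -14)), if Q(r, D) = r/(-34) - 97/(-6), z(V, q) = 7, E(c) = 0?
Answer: 160304134/91385 ≈ 1754.2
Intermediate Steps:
H(P) = -49/2 (H(P) = -(-7 + 0)**2/2 = -1/2*(-7)**2 = -1/2*49 = -49/2)
Q(r, D) = 97/6 - r/34 (Q(r, D) = r*(-1/34) - 97*(-1/6) = -r/34 + 97/6 = 97/6 - r/34)
6348/Q(-72, -165) - 34471/H(z(5, -14)) = 6348/(97/6 - 1/34*(-72)) - 34471/(-49/2) = 6348/(97/6 + 36/17) - 34471*(-2/49) = 6348/(1865/102) + 68942/49 = 6348*(102/1865) + 68942/49 = 647496/1865 + 68942/49 = 160304134/91385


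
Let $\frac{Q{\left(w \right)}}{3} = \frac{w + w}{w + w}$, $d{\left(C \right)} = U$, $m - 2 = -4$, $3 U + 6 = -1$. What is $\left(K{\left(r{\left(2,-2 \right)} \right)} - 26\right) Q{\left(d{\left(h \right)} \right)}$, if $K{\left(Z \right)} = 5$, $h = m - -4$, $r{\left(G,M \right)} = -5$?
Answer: $-63$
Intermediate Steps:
$U = - \frac{7}{3}$ ($U = -2 + \frac{1}{3} \left(-1\right) = -2 - \frac{1}{3} = - \frac{7}{3} \approx -2.3333$)
$m = -2$ ($m = 2 - 4 = -2$)
$h = 2$ ($h = -2 - -4 = -2 + 4 = 2$)
$d{\left(C \right)} = - \frac{7}{3}$
$Q{\left(w \right)} = 3$ ($Q{\left(w \right)} = 3 \frac{w + w}{w + w} = 3 \frac{2 w}{2 w} = 3 \cdot 2 w \frac{1}{2 w} = 3 \cdot 1 = 3$)
$\left(K{\left(r{\left(2,-2 \right)} \right)} - 26\right) Q{\left(d{\left(h \right)} \right)} = \left(5 - 26\right) 3 = \left(-21\right) 3 = -63$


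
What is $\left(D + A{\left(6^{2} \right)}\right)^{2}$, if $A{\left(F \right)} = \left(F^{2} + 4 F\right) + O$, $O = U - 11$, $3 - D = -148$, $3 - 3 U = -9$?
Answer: $2509056$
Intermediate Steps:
$U = 4$ ($U = 1 - -3 = 1 + 3 = 4$)
$D = 151$ ($D = 3 - -148 = 3 + 148 = 151$)
$O = -7$ ($O = 4 - 11 = -7$)
$A{\left(F \right)} = -7 + F^{2} + 4 F$ ($A{\left(F \right)} = \left(F^{2} + 4 F\right) - 7 = -7 + F^{2} + 4 F$)
$\left(D + A{\left(6^{2} \right)}\right)^{2} = \left(151 + \left(-7 + \left(6^{2}\right)^{2} + 4 \cdot 6^{2}\right)\right)^{2} = \left(151 + \left(-7 + 36^{2} + 4 \cdot 36\right)\right)^{2} = \left(151 + \left(-7 + 1296 + 144\right)\right)^{2} = \left(151 + 1433\right)^{2} = 1584^{2} = 2509056$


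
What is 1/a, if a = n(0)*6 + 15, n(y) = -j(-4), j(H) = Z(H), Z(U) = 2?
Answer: ⅓ ≈ 0.33333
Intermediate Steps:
j(H) = 2
n(y) = -2 (n(y) = -1*2 = -2)
a = 3 (a = -2*6 + 15 = -12 + 15 = 3)
1/a = 1/3 = ⅓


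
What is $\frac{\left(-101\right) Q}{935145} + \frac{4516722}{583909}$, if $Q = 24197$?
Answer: $\frac{2796776541317}{546039581805} \approx 5.1219$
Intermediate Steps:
$\frac{\left(-101\right) Q}{935145} + \frac{4516722}{583909} = \frac{\left(-101\right) 24197}{935145} + \frac{4516722}{583909} = \left(-2443897\right) \frac{1}{935145} + 4516722 \cdot \frac{1}{583909} = - \frac{2443897}{935145} + \frac{4516722}{583909} = \frac{2796776541317}{546039581805}$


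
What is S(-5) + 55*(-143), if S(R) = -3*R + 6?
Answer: -7844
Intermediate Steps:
S(R) = 6 - 3*R
S(-5) + 55*(-143) = (6 - 3*(-5)) + 55*(-143) = (6 + 15) - 7865 = 21 - 7865 = -7844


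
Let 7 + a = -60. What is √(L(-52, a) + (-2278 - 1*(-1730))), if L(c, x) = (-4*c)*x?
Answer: 2*I*√3621 ≈ 120.35*I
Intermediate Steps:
a = -67 (a = -7 - 60 = -67)
L(c, x) = -4*c*x
√(L(-52, a) + (-2278 - 1*(-1730))) = √(-4*(-52)*(-67) + (-2278 - 1*(-1730))) = √(-13936 + (-2278 + 1730)) = √(-13936 - 548) = √(-14484) = 2*I*√3621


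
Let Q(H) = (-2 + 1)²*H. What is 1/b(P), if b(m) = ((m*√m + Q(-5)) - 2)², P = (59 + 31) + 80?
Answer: (7 - 170*√170)⁻² ≈ 2.0483e-7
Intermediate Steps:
P = 170 (P = 90 + 80 = 170)
Q(H) = H (Q(H) = (-1)²*H = 1*H = H)
b(m) = (-7 + m^(3/2))² (b(m) = ((m*√m - 5) - 2)² = ((m^(3/2) - 5) - 2)² = ((-5 + m^(3/2)) - 2)² = (-7 + m^(3/2))²)
1/b(P) = 1/((-7 + 170^(3/2))²) = 1/((-7 + 170*√170)²) = (-7 + 170*√170)⁻²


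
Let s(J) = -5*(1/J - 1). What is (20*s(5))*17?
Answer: 1360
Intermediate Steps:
s(J) = 5 - 5/J (s(J) = -5*(1/J - 1) = -5*(-1 + 1/J) = 5 - 5/J)
(20*s(5))*17 = (20*(5 - 5/5))*17 = (20*(5 - 5*⅕))*17 = (20*(5 - 1))*17 = (20*4)*17 = 80*17 = 1360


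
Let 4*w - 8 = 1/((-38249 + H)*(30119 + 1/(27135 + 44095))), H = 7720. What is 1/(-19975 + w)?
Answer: -130992390460518/2616311014667961629 ≈ -5.0068e-5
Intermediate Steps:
w = 261984780885421/130992390460518 (w = 2 + 1/(4*(((-38249 + 7720)*(30119 + 1/(27135 + 44095))))) = 2 + 1/(4*((-30529*(30119 + 1/71230)))) = 2 + 1/(4*((-30529*2145376371/71230))) = 2 + 1/(4*(-65496195230259/71230)) = 2 + (1/4)*(-71230/65496195230259) = 2 - 35615/130992390460518 = 261984780885421/130992390460518 ≈ 2.0000)
1/(-19975 + w) = 1/(-19975 + 261984780885421/130992390460518) = 1/(-2616311014667961629/130992390460518) = -130992390460518/2616311014667961629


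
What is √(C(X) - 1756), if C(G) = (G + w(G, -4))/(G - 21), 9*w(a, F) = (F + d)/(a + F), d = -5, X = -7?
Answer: I*√10409861/77 ≈ 41.902*I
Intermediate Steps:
w(a, F) = (-5 + F)/(9*(F + a)) (w(a, F) = ((F - 5)/(a + F))/9 = ((-5 + F)/(F + a))/9 = (-5 + F)/(9*(F + a)))
C(G) = (G - 1/(-4 + G))/(-21 + G) (C(G) = (G + (-5 - 4)/(9*(-4 + G)))/(G - 21) = (G + (⅑)*(-9)/(-4 + G))/(-21 + G) = (G - 1/(-4 + G))/(-21 + G))
√(C(X) - 1756) = √((-1 - 7*(-4 - 7))/((-21 - 7)*(-4 - 7)) - 1756) = √((-1 - 7*(-11))/(-28*(-11)) - 1756) = √(-1/28*(-1/11)*(-1 + 77) - 1756) = √(-1/28*(-1/11)*76 - 1756) = √(19/77 - 1756) = √(-135193/77) = I*√10409861/77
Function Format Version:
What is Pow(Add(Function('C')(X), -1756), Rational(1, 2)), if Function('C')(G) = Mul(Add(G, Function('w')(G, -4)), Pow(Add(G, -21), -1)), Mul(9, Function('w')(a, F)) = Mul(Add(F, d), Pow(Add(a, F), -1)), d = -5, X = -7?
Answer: Mul(Rational(1, 77), I, Pow(10409861, Rational(1, 2))) ≈ Mul(41.902, I)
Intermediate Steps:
Function('w')(a, F) = Mul(Rational(1, 9), Pow(Add(F, a), -1), Add(-5, F)) (Function('w')(a, F) = Mul(Rational(1, 9), Mul(Add(F, -5), Pow(Add(a, F), -1))) = Mul(Rational(1, 9), Mul(Add(-5, F), Pow(Add(F, a), -1))) = Mul(Rational(1, 9), Mul(Pow(Add(F, a), -1), Add(-5, F))) = Mul(Rational(1, 9), Pow(Add(F, a), -1), Add(-5, F)))
Function('C')(G) = Mul(Pow(Add(-21, G), -1), Add(G, Mul(-1, Pow(Add(-4, G), -1)))) (Function('C')(G) = Mul(Add(G, Mul(Rational(1, 9), Pow(Add(-4, G), -1), Add(-5, -4))), Pow(Add(G, -21), -1)) = Mul(Add(G, Mul(Rational(1, 9), Pow(Add(-4, G), -1), -9)), Pow(Add(-21, G), -1)) = Mul(Add(G, Mul(-1, Pow(Add(-4, G), -1))), Pow(Add(-21, G), -1)) = Mul(Pow(Add(-21, G), -1), Add(G, Mul(-1, Pow(Add(-4, G), -1)))))
Pow(Add(Function('C')(X), -1756), Rational(1, 2)) = Pow(Add(Mul(Pow(Add(-21, -7), -1), Pow(Add(-4, -7), -1), Add(-1, Mul(-7, Add(-4, -7)))), -1756), Rational(1, 2)) = Pow(Add(Mul(Pow(-28, -1), Pow(-11, -1), Add(-1, Mul(-7, -11))), -1756), Rational(1, 2)) = Pow(Add(Mul(Rational(-1, 28), Rational(-1, 11), Add(-1, 77)), -1756), Rational(1, 2)) = Pow(Add(Mul(Rational(-1, 28), Rational(-1, 11), 76), -1756), Rational(1, 2)) = Pow(Add(Rational(19, 77), -1756), Rational(1, 2)) = Pow(Rational(-135193, 77), Rational(1, 2)) = Mul(Rational(1, 77), I, Pow(10409861, Rational(1, 2)))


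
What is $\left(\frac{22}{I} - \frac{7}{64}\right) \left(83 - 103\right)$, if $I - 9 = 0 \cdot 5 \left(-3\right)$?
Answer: $- \frac{6725}{144} \approx -46.701$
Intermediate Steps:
$I = 9$ ($I = 9 + 0 \cdot 5 \left(-3\right) = 9 + 0 \left(-3\right) = 9 + 0 = 9$)
$\left(\frac{22}{I} - \frac{7}{64}\right) \left(83 - 103\right) = \left(\frac{22}{9} - \frac{7}{64}\right) \left(83 - 103\right) = \left(22 \cdot \frac{1}{9} - \frac{7}{64}\right) \left(-20\right) = \left(\frac{22}{9} - \frac{7}{64}\right) \left(-20\right) = \frac{1345}{576} \left(-20\right) = - \frac{6725}{144}$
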